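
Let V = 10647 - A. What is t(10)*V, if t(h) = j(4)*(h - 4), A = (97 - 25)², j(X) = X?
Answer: 131112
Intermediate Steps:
A = 5184 (A = 72² = 5184)
t(h) = -16 + 4*h (t(h) = 4*(h - 4) = 4*(-4 + h) = -16 + 4*h)
V = 5463 (V = 10647 - 1*5184 = 10647 - 5184 = 5463)
t(10)*V = (-16 + 4*10)*5463 = (-16 + 40)*5463 = 24*5463 = 131112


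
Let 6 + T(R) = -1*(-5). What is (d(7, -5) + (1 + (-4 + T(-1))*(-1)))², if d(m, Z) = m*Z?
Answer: 841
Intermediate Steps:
T(R) = -1 (T(R) = -6 - 1*(-5) = -6 + 5 = -1)
d(m, Z) = Z*m
(d(7, -5) + (1 + (-4 + T(-1))*(-1)))² = (-5*7 + (1 + (-4 - 1)*(-1)))² = (-35 + (1 - 5*(-1)))² = (-35 + (1 + 5))² = (-35 + 6)² = (-29)² = 841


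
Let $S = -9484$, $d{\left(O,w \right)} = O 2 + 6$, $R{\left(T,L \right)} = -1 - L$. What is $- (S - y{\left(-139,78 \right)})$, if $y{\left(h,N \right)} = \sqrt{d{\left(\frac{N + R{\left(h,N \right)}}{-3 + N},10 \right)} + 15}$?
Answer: $9484 + \frac{11 \sqrt{39}}{15} \approx 9488.6$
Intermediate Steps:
$d{\left(O,w \right)} = 6 + 2 O$ ($d{\left(O,w \right)} = 2 O + 6 = 6 + 2 O$)
$y{\left(h,N \right)} = \sqrt{21 - \frac{2}{-3 + N}}$ ($y{\left(h,N \right)} = \sqrt{\left(6 + 2 \frac{N - \left(1 + N\right)}{-3 + N}\right) + 15} = \sqrt{\left(6 + 2 \left(- \frac{1}{-3 + N}\right)\right) + 15} = \sqrt{\left(6 - \frac{2}{-3 + N}\right) + 15} = \sqrt{21 - \frac{2}{-3 + N}}$)
$- (S - y{\left(-139,78 \right)}) = - (-9484 - \sqrt{\frac{-65 + 21 \cdot 78}{-3 + 78}}) = - (-9484 - \sqrt{\frac{-65 + 1638}{75}}) = - (-9484 - \sqrt{\frac{1}{75} \cdot 1573}) = - (-9484 - \sqrt{\frac{1573}{75}}) = - (-9484 - \frac{11 \sqrt{39}}{15}) = 9484 + \frac{11 \sqrt{39}}{15}$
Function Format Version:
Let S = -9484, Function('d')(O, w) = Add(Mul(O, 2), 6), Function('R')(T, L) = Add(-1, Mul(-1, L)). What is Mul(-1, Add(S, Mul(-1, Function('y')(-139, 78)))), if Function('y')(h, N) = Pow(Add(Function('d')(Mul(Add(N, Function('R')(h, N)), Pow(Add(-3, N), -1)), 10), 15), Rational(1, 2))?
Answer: Add(9484, Mul(Rational(11, 15), Pow(39, Rational(1, 2)))) ≈ 9488.6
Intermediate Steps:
Function('d')(O, w) = Add(6, Mul(2, O)) (Function('d')(O, w) = Add(Mul(2, O), 6) = Add(6, Mul(2, O)))
Function('y')(h, N) = Pow(Add(21, Mul(-2, Pow(Add(-3, N), -1))), Rational(1, 2)) (Function('y')(h, N) = Pow(Add(Add(6, Mul(2, Mul(Add(N, Add(-1, Mul(-1, N))), Pow(Add(-3, N), -1)))), 15), Rational(1, 2)) = Pow(Add(Add(6, Mul(2, Mul(-1, Pow(Add(-3, N), -1)))), 15), Rational(1, 2)) = Pow(Add(Add(6, Mul(-2, Pow(Add(-3, N), -1))), 15), Rational(1, 2)) = Pow(Add(21, Mul(-2, Pow(Add(-3, N), -1))), Rational(1, 2)))
Mul(-1, Add(S, Mul(-1, Function('y')(-139, 78)))) = Mul(-1, Add(-9484, Mul(-1, Pow(Mul(Pow(Add(-3, 78), -1), Add(-65, Mul(21, 78))), Rational(1, 2))))) = Mul(-1, Add(-9484, Mul(-1, Pow(Mul(Pow(75, -1), Add(-65, 1638)), Rational(1, 2))))) = Mul(-1, Add(-9484, Mul(-1, Pow(Mul(Rational(1, 75), 1573), Rational(1, 2))))) = Mul(-1, Add(-9484, Mul(-1, Pow(Rational(1573, 75), Rational(1, 2))))) = Mul(-1, Add(-9484, Mul(-1, Mul(Rational(11, 15), Pow(39, Rational(1, 2)))))) = Mul(-1, Add(-9484, Mul(Rational(-11, 15), Pow(39, Rational(1, 2))))) = Add(9484, Mul(Rational(11, 15), Pow(39, Rational(1, 2))))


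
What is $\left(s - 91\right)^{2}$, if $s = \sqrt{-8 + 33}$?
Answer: $7396$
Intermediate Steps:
$s = 5$ ($s = \sqrt{25} = 5$)
$\left(s - 91\right)^{2} = \left(5 - 91\right)^{2} = \left(-86\right)^{2} = 7396$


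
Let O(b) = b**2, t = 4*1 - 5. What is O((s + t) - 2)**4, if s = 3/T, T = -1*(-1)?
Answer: 0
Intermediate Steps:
t = -1 (t = 4 - 5 = -1)
T = 1
s = 3 (s = 3/1 = 3*1 = 3)
O((s + t) - 2)**4 = (((3 - 1) - 2)**2)**4 = ((2 - 2)**2)**4 = (0**2)**4 = 0**4 = 0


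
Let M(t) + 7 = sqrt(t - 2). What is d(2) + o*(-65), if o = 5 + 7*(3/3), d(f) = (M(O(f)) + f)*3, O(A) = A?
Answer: -795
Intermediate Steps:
M(t) = -7 + sqrt(-2 + t) (M(t) = -7 + sqrt(t - 2) = -7 + sqrt(-2 + t))
d(f) = -21 + 3*f + 3*sqrt(-2 + f) (d(f) = ((-7 + sqrt(-2 + f)) + f)*3 = (-7 + f + sqrt(-2 + f))*3 = -21 + 3*f + 3*sqrt(-2 + f))
o = 12 (o = 5 + 7*(3*(1/3)) = 5 + 7*1 = 5 + 7 = 12)
d(2) + o*(-65) = (-21 + 3*2 + 3*sqrt(-2 + 2)) + 12*(-65) = (-21 + 6 + 3*sqrt(0)) - 780 = (-21 + 6 + 3*0) - 780 = (-21 + 6 + 0) - 780 = -15 - 780 = -795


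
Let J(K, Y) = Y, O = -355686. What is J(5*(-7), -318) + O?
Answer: -356004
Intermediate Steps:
J(5*(-7), -318) + O = -318 - 355686 = -356004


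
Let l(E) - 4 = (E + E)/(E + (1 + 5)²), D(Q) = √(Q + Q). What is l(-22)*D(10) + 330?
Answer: 330 + 12*√5/7 ≈ 333.83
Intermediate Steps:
D(Q) = √2*√Q (D(Q) = √(2*Q) = √2*√Q)
l(E) = 4 + 2*E/(36 + E) (l(E) = 4 + (E + E)/(E + (1 + 5)²) = 4 + (2*E)/(E + 6²) = 4 + (2*E)/(E + 36) = 4 + (2*E)/(36 + E) = 4 + 2*E/(36 + E))
l(-22)*D(10) + 330 = (6*(24 - 22)/(36 - 22))*(√2*√10) + 330 = (6*2/14)*(2*√5) + 330 = (6*(1/14)*2)*(2*√5) + 330 = 6*(2*√5)/7 + 330 = 12*√5/7 + 330 = 330 + 12*√5/7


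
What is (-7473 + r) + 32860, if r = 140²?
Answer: 44987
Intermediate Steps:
r = 19600
(-7473 + r) + 32860 = (-7473 + 19600) + 32860 = 12127 + 32860 = 44987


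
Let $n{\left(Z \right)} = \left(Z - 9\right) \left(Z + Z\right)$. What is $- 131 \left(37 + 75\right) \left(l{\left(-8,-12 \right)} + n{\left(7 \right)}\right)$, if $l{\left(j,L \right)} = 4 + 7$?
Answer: $249424$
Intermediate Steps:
$n{\left(Z \right)} = 2 Z \left(-9 + Z\right)$ ($n{\left(Z \right)} = \left(-9 + Z\right) 2 Z = 2 Z \left(-9 + Z\right)$)
$l{\left(j,L \right)} = 11$
$- 131 \left(37 + 75\right) \left(l{\left(-8,-12 \right)} + n{\left(7 \right)}\right) = - 131 \left(37 + 75\right) \left(11 + 2 \cdot 7 \left(-9 + 7\right)\right) = - 131 \cdot 112 \left(11 + 2 \cdot 7 \left(-2\right)\right) = - 131 \cdot 112 \left(11 - 28\right) = - 131 \cdot 112 \left(-17\right) = \left(-131\right) \left(-1904\right) = 249424$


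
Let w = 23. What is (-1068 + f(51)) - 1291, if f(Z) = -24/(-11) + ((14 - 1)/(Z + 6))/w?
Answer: -33987532/14421 ≈ -2356.8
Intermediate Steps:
f(Z) = 24/11 + 13/(23*(6 + Z)) (f(Z) = -24/(-11) + ((14 - 1)/(Z + 6))/23 = -24*(-1/11) + (13/(6 + Z))*(1/23) = 24/11 + 13/(23*(6 + Z)))
(-1068 + f(51)) - 1291 = (-1068 + (3455 + 552*51)/(253*(6 + 51))) - 1291 = (-1068 + (1/253)*(3455 + 28152)/57) - 1291 = (-1068 + (1/253)*(1/57)*31607) - 1291 = (-1068 + 31607/14421) - 1291 = -15370021/14421 - 1291 = -33987532/14421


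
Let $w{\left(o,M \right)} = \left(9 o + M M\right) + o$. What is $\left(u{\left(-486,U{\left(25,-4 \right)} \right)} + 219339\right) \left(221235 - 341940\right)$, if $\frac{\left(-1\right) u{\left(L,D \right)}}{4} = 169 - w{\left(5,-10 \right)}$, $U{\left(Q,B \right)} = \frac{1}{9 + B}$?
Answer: $-26466140415$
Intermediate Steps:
$w{\left(o,M \right)} = M^{2} + 10 o$ ($w{\left(o,M \right)} = \left(9 o + M^{2}\right) + o = \left(M^{2} + 9 o\right) + o = M^{2} + 10 o$)
$u{\left(L,D \right)} = -76$ ($u{\left(L,D \right)} = - 4 \left(169 - \left(\left(-10\right)^{2} + 10 \cdot 5\right)\right) = - 4 \left(169 - \left(100 + 50\right)\right) = - 4 \left(169 - 150\right) = \left(-4\right) 19 = -76$)
$\left(u{\left(-486,U{\left(25,-4 \right)} \right)} + 219339\right) \left(221235 - 341940\right) = \left(-76 + 219339\right) \left(221235 - 341940\right) = 219263 \left(-120705\right) = -26466140415$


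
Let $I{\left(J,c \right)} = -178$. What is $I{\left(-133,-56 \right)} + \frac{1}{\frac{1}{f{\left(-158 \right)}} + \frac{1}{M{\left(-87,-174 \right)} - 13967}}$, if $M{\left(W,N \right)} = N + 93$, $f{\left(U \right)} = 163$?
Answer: $- \frac{181706}{13885} \approx -13.087$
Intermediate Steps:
$M{\left(W,N \right)} = 93 + N$
$I{\left(-133,-56 \right)} + \frac{1}{\frac{1}{f{\left(-158 \right)}} + \frac{1}{M{\left(-87,-174 \right)} - 13967}} = -178 + \frac{1}{\frac{1}{163} + \frac{1}{\left(93 - 174\right) - 13967}} = -178 + \frac{1}{\frac{1}{163} + \frac{1}{-81 - 13967}} = -178 + \frac{1}{\frac{1}{163} + \frac{1}{-14048}} = -178 + \frac{1}{\frac{1}{163} - \frac{1}{14048}} = -178 + \frac{1}{\frac{13885}{2289824}} = -178 + \frac{2289824}{13885} = - \frac{181706}{13885}$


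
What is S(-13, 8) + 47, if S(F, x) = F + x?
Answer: 42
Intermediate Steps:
S(-13, 8) + 47 = (-13 + 8) + 47 = -5 + 47 = 42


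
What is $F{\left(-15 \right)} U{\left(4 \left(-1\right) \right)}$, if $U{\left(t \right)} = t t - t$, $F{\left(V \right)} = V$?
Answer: $-300$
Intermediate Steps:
$U{\left(t \right)} = t^{2} - t$
$F{\left(-15 \right)} U{\left(4 \left(-1\right) \right)} = - 15 \cdot 4 \left(-1\right) \left(-1 + 4 \left(-1\right)\right) = - 15 \left(- 4 \left(-1 - 4\right)\right) = - 15 \left(\left(-4\right) \left(-5\right)\right) = \left(-15\right) 20 = -300$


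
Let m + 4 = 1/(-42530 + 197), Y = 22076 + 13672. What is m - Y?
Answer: -1513489417/42333 ≈ -35752.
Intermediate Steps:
Y = 35748
m = -169333/42333 (m = -4 + 1/(-42530 + 197) = -4 + 1/(-42333) = -4 - 1/42333 = -169333/42333 ≈ -4.0000)
m - Y = -169333/42333 - 1*35748 = -169333/42333 - 35748 = -1513489417/42333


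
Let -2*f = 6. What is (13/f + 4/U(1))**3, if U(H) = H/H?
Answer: -1/27 ≈ -0.037037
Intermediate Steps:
f = -3 (f = -1/2*6 = -3)
U(H) = 1
(13/f + 4/U(1))**3 = (13/(-3) + 4/1)**3 = (13*(-1/3) + 4*1)**3 = (-13/3 + 4)**3 = (-1/3)**3 = -1/27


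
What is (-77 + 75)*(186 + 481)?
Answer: -1334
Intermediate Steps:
(-77 + 75)*(186 + 481) = -2*667 = -1334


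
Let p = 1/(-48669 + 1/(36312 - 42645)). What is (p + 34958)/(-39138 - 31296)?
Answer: -10774781950991/21709222277652 ≈ -0.49632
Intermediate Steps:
p = -6333/308220778 (p = 1/(-48669 + 1/(-6333)) = 1/(-48669 - 1/6333) = 1/(-308220778/6333) = -6333/308220778 ≈ -2.0547e-5)
(p + 34958)/(-39138 - 31296) = (-6333/308220778 + 34958)/(-39138 - 31296) = (10774781950991/308220778)/(-70434) = (10774781950991/308220778)*(-1/70434) = -10774781950991/21709222277652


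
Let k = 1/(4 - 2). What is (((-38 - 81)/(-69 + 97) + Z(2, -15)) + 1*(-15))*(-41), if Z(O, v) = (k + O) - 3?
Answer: 3239/4 ≈ 809.75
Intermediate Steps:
k = ½ (k = 1/2 = ½ ≈ 0.50000)
Z(O, v) = -5/2 + O (Z(O, v) = (½ + O) - 3 = -5/2 + O)
(((-38 - 81)/(-69 + 97) + Z(2, -15)) + 1*(-15))*(-41) = (((-38 - 81)/(-69 + 97) + (-5/2 + 2)) + 1*(-15))*(-41) = ((-119/28 - ½) - 15)*(-41) = ((-119*1/28 - ½) - 15)*(-41) = ((-17/4 - ½) - 15)*(-41) = (-19/4 - 15)*(-41) = -79/4*(-41) = 3239/4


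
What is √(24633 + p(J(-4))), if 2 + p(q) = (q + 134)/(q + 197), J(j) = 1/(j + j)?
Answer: 4*√38487/5 ≈ 156.94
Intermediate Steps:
J(j) = 1/(2*j)
p(q) = -2 + (134 + q)/(197 + q) (p(q) = -2 + (q + 134)/(q + 197) = -2 + (134 + q)/(197 + q))
√(24633 + p(J(-4))) = √(24633 + (-260 - 1/(2*(-4)))/(197 + (½)/(-4))) = √(24633 + (-260 - (-1)/(2*4))/(197 + (½)*(-¼))) = √(24633 + (-260 - 1*(-⅛))/(197 - ⅛)) = √(24633 + (-260 + ⅛)/(1575/8)) = √(24633 + (8/1575)*(-2079/8)) = √(24633 - 33/25) = √(615792/25) = 4*√38487/5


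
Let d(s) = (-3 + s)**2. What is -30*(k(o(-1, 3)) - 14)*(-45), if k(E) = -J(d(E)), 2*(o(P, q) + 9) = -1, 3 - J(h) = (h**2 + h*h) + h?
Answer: 264423825/4 ≈ 6.6106e+7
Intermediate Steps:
J(h) = 3 - h - 2*h**2 (J(h) = 3 - ((h**2 + h*h) + h) = 3 - ((h**2 + h**2) + h) = 3 - (2*h**2 + h) = 3 - (h + 2*h**2) = 3 + (-h - 2*h**2) = 3 - h - 2*h**2)
o(P, q) = -19/2 (o(P, q) = -9 + (1/2)*(-1) = -9 - 1/2 = -19/2)
k(E) = -3 + (-3 + E)**2 + 2*(-3 + E)**4 (k(E) = -(3 - (-3 + E)**2 - 2*(-3 + E)**4) = -3 + (-3 + E)**2 + 2*(-3 + E)**4)
-30*(k(o(-1, 3)) - 14)*(-45) = -30*((-3 + (-3 - 19/2)**2 + 2*(-3 - 19/2)**4) - 14)*(-45) = -30*((-3 + (-25/2)**2 + 2*(-25/2)**4) - 14)*(-45) = -30*((-3 + 625/4 + 2*(390625/16)) - 14)*(-45) = -30*((-3 + 625/4 + 390625/8) - 14)*(-45) = -30*(391851/8 - 14)*(-45) = -30*391739/8*(-45) = -5876085/4*(-45) = 264423825/4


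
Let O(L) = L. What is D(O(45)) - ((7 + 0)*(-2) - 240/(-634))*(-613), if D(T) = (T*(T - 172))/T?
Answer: -2687193/317 ≈ -8477.0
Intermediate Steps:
D(T) = -172 + T (D(T) = (T*(-172 + T))/T = -172 + T)
D(O(45)) - ((7 + 0)*(-2) - 240/(-634))*(-613) = (-172 + 45) - ((7 + 0)*(-2) - 240/(-634))*(-613) = -127 - (7*(-2) - 240*(-1/634))*(-613) = -127 - (-14 + 120/317)*(-613) = -127 - (-4318)*(-613)/317 = -127 - 1*2646934/317 = -127 - 2646934/317 = -2687193/317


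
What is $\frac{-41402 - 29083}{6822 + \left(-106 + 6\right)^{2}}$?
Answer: $- \frac{70485}{16822} \approx -4.19$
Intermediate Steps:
$\frac{-41402 - 29083}{6822 + \left(-106 + 6\right)^{2}} = - \frac{70485}{6822 + \left(-100\right)^{2}} = - \frac{70485}{6822 + 10000} = - \frac{70485}{16822}$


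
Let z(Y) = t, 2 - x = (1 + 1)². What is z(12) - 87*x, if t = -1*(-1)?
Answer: 175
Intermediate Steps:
t = 1
x = -2 (x = 2 - (1 + 1)² = 2 - 1*2² = 2 - 1*4 = 2 - 4 = -2)
z(Y) = 1
z(12) - 87*x = 1 - 87*(-2) = 1 + 174 = 175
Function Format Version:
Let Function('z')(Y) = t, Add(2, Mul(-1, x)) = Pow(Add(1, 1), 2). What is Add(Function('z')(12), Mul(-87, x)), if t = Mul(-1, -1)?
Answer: 175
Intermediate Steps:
t = 1
x = -2 (x = Add(2, Mul(-1, Pow(Add(1, 1), 2))) = Add(2, Mul(-1, Pow(2, 2))) = Add(2, Mul(-1, 4)) = Add(2, -4) = -2)
Function('z')(Y) = 1
Add(Function('z')(12), Mul(-87, x)) = Add(1, Mul(-87, -2)) = Add(1, 174) = 175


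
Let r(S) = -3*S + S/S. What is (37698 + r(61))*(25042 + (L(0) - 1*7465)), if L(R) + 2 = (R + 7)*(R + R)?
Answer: 659343700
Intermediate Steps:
L(R) = -2 + 2*R*(7 + R) (L(R) = -2 + (R + 7)*(R + R) = -2 + (7 + R)*(2*R) = -2 + 2*R*(7 + R))
r(S) = 1 - 3*S (r(S) = -3*S + 1 = 1 - 3*S)
(37698 + r(61))*(25042 + (L(0) - 1*7465)) = (37698 + (1 - 3*61))*(25042 + ((-2 + 2*0² + 14*0) - 1*7465)) = (37698 + (1 - 183))*(25042 + ((-2 + 2*0 + 0) - 7465)) = (37698 - 182)*(25042 + ((-2 + 0 + 0) - 7465)) = 37516*(25042 + (-2 - 7465)) = 37516*(25042 - 7467) = 37516*17575 = 659343700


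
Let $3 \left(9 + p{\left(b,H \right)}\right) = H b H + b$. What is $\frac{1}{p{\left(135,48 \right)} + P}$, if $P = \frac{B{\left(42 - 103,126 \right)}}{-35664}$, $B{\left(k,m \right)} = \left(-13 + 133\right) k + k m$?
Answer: $\frac{5944}{616490405} \approx 9.6417 \cdot 10^{-6}$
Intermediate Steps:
$p{\left(b,H \right)} = -9 + \frac{b}{3} + \frac{b H^{2}}{3}$ ($p{\left(b,H \right)} = -9 + \frac{H b H + b}{3} = -9 + \frac{b H^{2} + b}{3} = -9 + \frac{b + b H^{2}}{3} = -9 + \left(\frac{b}{3} + \frac{b H^{2}}{3}\right) = -9 + \frac{b}{3} + \frac{b H^{2}}{3}$)
$B{\left(k,m \right)} = 120 k + k m$
$P = \frac{2501}{5944}$ ($P = \frac{\left(42 - 103\right) \left(120 + 126\right)}{-35664} = \left(-61\right) 246 \left(- \frac{1}{35664}\right) = \left(-15006\right) \left(- \frac{1}{35664}\right) = \frac{2501}{5944} \approx 0.42076$)
$\frac{1}{p{\left(135,48 \right)} + P} = \frac{1}{\left(-9 + \frac{1}{3} \cdot 135 + \frac{1}{3} \cdot 135 \cdot 48^{2}\right) + \frac{2501}{5944}} = \frac{1}{\left(-9 + 45 + \frac{1}{3} \cdot 135 \cdot 2304\right) + \frac{2501}{5944}} = \frac{1}{\left(-9 + 45 + 103680\right) + \frac{2501}{5944}} = \frac{1}{103716 + \frac{2501}{5944}} = \frac{1}{\frac{616490405}{5944}} = \frac{5944}{616490405}$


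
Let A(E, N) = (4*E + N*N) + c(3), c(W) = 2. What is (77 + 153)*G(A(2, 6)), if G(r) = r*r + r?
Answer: 497260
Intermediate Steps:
A(E, N) = 2 + N**2 + 4*E (A(E, N) = (4*E + N*N) + 2 = (4*E + N**2) + 2 = (N**2 + 4*E) + 2 = 2 + N**2 + 4*E)
G(r) = r + r**2 (G(r) = r**2 + r = r + r**2)
(77 + 153)*G(A(2, 6)) = (77 + 153)*((2 + 6**2 + 4*2)*(1 + (2 + 6**2 + 4*2))) = 230*((2 + 36 + 8)*(1 + (2 + 36 + 8))) = 230*(46*(1 + 46)) = 230*(46*47) = 230*2162 = 497260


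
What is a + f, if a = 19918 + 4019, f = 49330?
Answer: 73267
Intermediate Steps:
a = 23937
a + f = 23937 + 49330 = 73267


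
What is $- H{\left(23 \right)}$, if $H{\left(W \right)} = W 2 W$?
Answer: $-1058$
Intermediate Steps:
$H{\left(W \right)} = 2 W^{2}$ ($H{\left(W \right)} = 2 W W = 2 W^{2}$)
$- H{\left(23 \right)} = - 2 \cdot 23^{2} = - 2 \cdot 529 = \left(-1\right) 1058 = -1058$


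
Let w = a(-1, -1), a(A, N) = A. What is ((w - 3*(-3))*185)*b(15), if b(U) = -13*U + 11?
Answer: -272320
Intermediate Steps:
w = -1
b(U) = 11 - 13*U
((w - 3*(-3))*185)*b(15) = ((-1 - 3*(-3))*185)*(11 - 13*15) = ((-1 + 9)*185)*(11 - 195) = (8*185)*(-184) = 1480*(-184) = -272320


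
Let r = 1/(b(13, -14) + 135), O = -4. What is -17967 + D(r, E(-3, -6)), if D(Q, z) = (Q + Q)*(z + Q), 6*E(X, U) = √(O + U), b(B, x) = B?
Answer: -196774583/10952 + I*√10/444 ≈ -17967.0 + 0.0071222*I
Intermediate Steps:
E(X, U) = √(-4 + U)/6
r = 1/148 (r = 1/(13 + 135) = 1/148 ≈ 0.0067568)
D(Q, z) = 2*Q*(Q + z) (D(Q, z) = (2*Q)*(Q + z) = 2*Q*(Q + z))
-17967 + D(r, E(-3, -6)) = -17967 + 2*(1/148)*(1/148 + √(-4 - 6)/6) = -17967 + 2*(1/148)*(1/148 + √(-10)/6) = -17967 + 2*(1/148)*(1/148 + (I*√10)/6) = -17967 + 2*(1/148)*(1/148 + I*√10/6) = -17967 + (1/10952 + I*√10/444) = -196774583/10952 + I*√10/444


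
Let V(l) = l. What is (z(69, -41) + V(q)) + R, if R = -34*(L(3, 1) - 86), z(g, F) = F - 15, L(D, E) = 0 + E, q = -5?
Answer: 2829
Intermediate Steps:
L(D, E) = E
z(g, F) = -15 + F
R = 2890 (R = -34*(1 - 86) = -34*(-85) = 2890)
(z(69, -41) + V(q)) + R = ((-15 - 41) - 5) + 2890 = (-56 - 5) + 2890 = -61 + 2890 = 2829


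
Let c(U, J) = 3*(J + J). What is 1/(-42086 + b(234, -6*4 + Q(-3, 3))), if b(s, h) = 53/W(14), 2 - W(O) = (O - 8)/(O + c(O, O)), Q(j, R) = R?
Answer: -95/3995573 ≈ -2.3776e-5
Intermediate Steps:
c(U, J) = 6*J (c(U, J) = 3*(2*J) = 6*J)
W(O) = 2 - (-8 + O)/(7*O) (W(O) = 2 - (O - 8)/(O + 6*O) = 2 - (-8 + O)/(7*O))
b(s, h) = 2597/95 (b(s, h) = 53/(((1/7)*(8 + 13*14)/14)) = 53/(((1/7)*(1/14)*(8 + 182))) = 53/(((1/7)*(1/14)*190)) = 53/(95/49) = 53*(49/95) = 2597/95)
1/(-42086 + b(234, -6*4 + Q(-3, 3))) = 1/(-42086 + 2597/95) = 1/(-3995573/95) = -95/3995573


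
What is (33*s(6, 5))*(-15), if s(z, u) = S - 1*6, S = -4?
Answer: 4950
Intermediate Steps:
s(z, u) = -10 (s(z, u) = -4 - 1*6 = -4 - 6 = -10)
(33*s(6, 5))*(-15) = (33*(-10))*(-15) = -330*(-15) = 4950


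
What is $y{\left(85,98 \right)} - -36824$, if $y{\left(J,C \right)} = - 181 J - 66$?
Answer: $21373$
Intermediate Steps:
$y{\left(J,C \right)} = -66 - 181 J$
$y{\left(85,98 \right)} - -36824 = \left(-66 - 15385\right) - -36824 = \left(-66 - 15385\right) + 36824 = -15451 + 36824 = 21373$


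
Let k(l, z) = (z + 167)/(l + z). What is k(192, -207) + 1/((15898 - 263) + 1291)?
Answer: 45137/16926 ≈ 2.6667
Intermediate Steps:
k(l, z) = (167 + z)/(l + z)
k(192, -207) + 1/((15898 - 263) + 1291) = (167 - 207)/(192 - 207) + 1/((15898 - 263) + 1291) = -40/(-15) + 1/(15635 + 1291) = -1/15*(-40) + 1/16926 = 8/3 + 1/16926 = 45137/16926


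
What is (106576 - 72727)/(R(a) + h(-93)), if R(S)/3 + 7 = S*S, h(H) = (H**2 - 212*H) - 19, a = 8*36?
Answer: 33849/277157 ≈ 0.12213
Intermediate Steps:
a = 288
h(H) = -19 + H**2 - 212*H
R(S) = -21 + 3*S**2 (R(S) = -21 + 3*(S*S) = -21 + 3*S**2)
(106576 - 72727)/(R(a) + h(-93)) = (106576 - 72727)/((-21 + 3*288**2) + (-19 + (-93)**2 - 212*(-93))) = 33849/((-21 + 3*82944) + (-19 + 8649 + 19716)) = 33849/((-21 + 248832) + 28346) = 33849/(248811 + 28346) = 33849/277157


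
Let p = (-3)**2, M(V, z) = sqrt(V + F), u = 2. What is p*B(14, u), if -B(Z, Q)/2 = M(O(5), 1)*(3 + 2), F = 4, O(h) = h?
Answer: -270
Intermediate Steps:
M(V, z) = sqrt(4 + V) (M(V, z) = sqrt(V + 4) = sqrt(4 + V))
B(Z, Q) = -30 (B(Z, Q) = -2*sqrt(4 + 5)*(3 + 2) = -2*sqrt(9)*5 = -6*5 = -2*15 = -30)
p = 9
p*B(14, u) = 9*(-30) = -270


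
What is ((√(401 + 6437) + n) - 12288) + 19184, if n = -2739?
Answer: 4157 + √6838 ≈ 4239.7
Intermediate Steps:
((√(401 + 6437) + n) - 12288) + 19184 = ((√(401 + 6437) - 2739) - 12288) + 19184 = ((√6838 - 2739) - 12288) + 19184 = ((-2739 + √6838) - 12288) + 19184 = (-15027 + √6838) + 19184 = 4157 + √6838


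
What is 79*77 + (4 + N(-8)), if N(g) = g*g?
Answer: 6151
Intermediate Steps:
N(g) = g**2
79*77 + (4 + N(-8)) = 79*77 + (4 + (-8)**2) = 6083 + (4 + 64) = 6083 + 68 = 6151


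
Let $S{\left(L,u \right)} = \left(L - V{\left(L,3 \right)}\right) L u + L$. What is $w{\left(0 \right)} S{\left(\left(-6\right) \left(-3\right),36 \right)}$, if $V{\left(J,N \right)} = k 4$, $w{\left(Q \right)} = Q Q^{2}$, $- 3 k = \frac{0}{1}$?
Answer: $0$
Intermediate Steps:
$k = 0$ ($k = - \frac{0 \cdot 1^{-1}}{3} = - \frac{0 \cdot 1}{3} = \left(- \frac{1}{3}\right) 0 = 0$)
$w{\left(Q \right)} = Q^{3}$
$V{\left(J,N \right)} = 0$ ($V{\left(J,N \right)} = 0 \cdot 4 = 0$)
$S{\left(L,u \right)} = L + u L^{2}$ ($S{\left(L,u \right)} = \left(L - 0\right) L u + L = \left(L + 0\right) L u + L = L L u + L = L^{2} u + L = u L^{2} + L = L + u L^{2}$)
$w{\left(0 \right)} S{\left(\left(-6\right) \left(-3\right),36 \right)} = 0^{3} \left(-6\right) \left(-3\right) \left(1 + \left(-6\right) \left(-3\right) 36\right) = 0 \cdot 18 \left(1 + 18 \cdot 36\right) = 0 \cdot 18 \left(1 + 648\right) = 0 \cdot 18 \cdot 649 = 0 \cdot 11682 = 0$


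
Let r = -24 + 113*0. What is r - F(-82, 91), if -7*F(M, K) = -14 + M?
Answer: -264/7 ≈ -37.714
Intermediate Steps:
F(M, K) = 2 - M/7 (F(M, K) = -(-14 + M)/7 = 2 - M/7)
r = -24 (r = -24 + 0 = -24)
r - F(-82, 91) = -24 - (2 - ⅐*(-82)) = -24 - (2 + 82/7) = -24 - 1*96/7 = -24 - 96/7 = -264/7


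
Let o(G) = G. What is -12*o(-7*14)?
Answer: 1176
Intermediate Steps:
-12*o(-7*14) = -(-84)*14 = -12*(-98) = 1176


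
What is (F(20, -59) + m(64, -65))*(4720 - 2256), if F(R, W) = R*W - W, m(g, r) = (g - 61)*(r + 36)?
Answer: -2976512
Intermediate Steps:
m(g, r) = (-61 + g)*(36 + r)
F(R, W) = -W + R*W
(F(20, -59) + m(64, -65))*(4720 - 2256) = (-59*(-1 + 20) + (-2196 - 61*(-65) + 36*64 + 64*(-65)))*(4720 - 2256) = (-59*19 + (-2196 + 3965 + 2304 - 4160))*2464 = (-1121 - 87)*2464 = -1208*2464 = -2976512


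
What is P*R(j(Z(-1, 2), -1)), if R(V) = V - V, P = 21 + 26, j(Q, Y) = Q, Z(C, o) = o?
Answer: 0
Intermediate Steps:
P = 47
R(V) = 0
P*R(j(Z(-1, 2), -1)) = 47*0 = 0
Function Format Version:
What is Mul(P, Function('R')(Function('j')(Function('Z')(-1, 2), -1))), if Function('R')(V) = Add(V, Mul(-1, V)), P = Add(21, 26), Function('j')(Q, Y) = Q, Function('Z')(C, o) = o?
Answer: 0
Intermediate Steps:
P = 47
Function('R')(V) = 0
Mul(P, Function('R')(Function('j')(Function('Z')(-1, 2), -1))) = Mul(47, 0) = 0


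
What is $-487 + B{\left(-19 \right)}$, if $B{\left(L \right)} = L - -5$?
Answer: $-501$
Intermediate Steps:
$B{\left(L \right)} = 5 + L$ ($B{\left(L \right)} = L + 5 = 5 + L$)
$-487 + B{\left(-19 \right)} = -487 + \left(5 - 19\right) = -487 - 14 = -501$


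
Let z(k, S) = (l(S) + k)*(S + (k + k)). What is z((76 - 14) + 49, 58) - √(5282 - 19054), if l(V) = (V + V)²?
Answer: 3798760 - 2*I*√3443 ≈ 3.7988e+6 - 117.35*I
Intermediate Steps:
l(V) = 4*V² (l(V) = (2*V)² = 4*V²)
z(k, S) = (S + 2*k)*(k + 4*S²) (z(k, S) = (4*S² + k)*(S + (k + k)) = (k + 4*S²)*(S + 2*k) = (S + 2*k)*(k + 4*S²))
z((76 - 14) + 49, 58) - √(5282 - 19054) = (2*((76 - 14) + 49)² + 4*58³ + 58*((76 - 14) + 49) + 8*((76 - 14) + 49)*58²) - √(5282 - 19054) = (2*(62 + 49)² + 4*195112 + 58*(62 + 49) + 8*(62 + 49)*3364) - √(-13772) = (2*111² + 780448 + 58*111 + 8*111*3364) - 2*I*√3443 = (2*12321 + 780448 + 6438 + 2987232) - 2*I*√3443 = (24642 + 780448 + 6438 + 2987232) - 2*I*√3443 = 3798760 - 2*I*√3443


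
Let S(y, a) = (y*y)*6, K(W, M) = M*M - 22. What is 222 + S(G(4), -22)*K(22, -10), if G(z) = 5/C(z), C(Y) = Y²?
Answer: 17133/64 ≈ 267.70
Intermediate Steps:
G(z) = 5/z² (G(z) = 5/(z²) = 5/z²)
K(W, M) = -22 + M² (K(W, M) = M² - 22 = -22 + M²)
S(y, a) = 6*y² (S(y, a) = y²*6 = 6*y²)
222 + S(G(4), -22)*K(22, -10) = 222 + (6*(5/4²)²)*(-22 + (-10)²) = 222 + (6*(5*(1/16))²)*(-22 + 100) = 222 + (6*(5/16)²)*78 = 222 + (6*(25/256))*78 = 222 + (75/128)*78 = 222 + 2925/64 = 17133/64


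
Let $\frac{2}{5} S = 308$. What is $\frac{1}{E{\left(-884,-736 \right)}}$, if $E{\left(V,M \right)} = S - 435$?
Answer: $\frac{1}{335} \approx 0.0029851$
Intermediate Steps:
$S = 770$ ($S = \frac{5}{2} \cdot 308 = 770$)
$E{\left(V,M \right)} = 335$ ($E{\left(V,M \right)} = 770 - 435 = 335$)
$\frac{1}{E{\left(-884,-736 \right)}} = \frac{1}{335}$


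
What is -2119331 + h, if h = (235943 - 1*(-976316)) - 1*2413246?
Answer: -3320318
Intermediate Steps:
h = -1200987 (h = (235943 + 976316) - 2413246 = 1212259 - 2413246 = -1200987)
-2119331 + h = -2119331 - 1200987 = -3320318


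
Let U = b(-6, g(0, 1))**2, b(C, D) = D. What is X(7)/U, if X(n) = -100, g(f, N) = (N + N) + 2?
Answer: -25/4 ≈ -6.2500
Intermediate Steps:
g(f, N) = 2 + 2*N (g(f, N) = 2*N + 2 = 2 + 2*N)
U = 16 (U = (2 + 2*1)**2 = (2 + 2)**2 = 4**2 = 16)
X(7)/U = -100/16 = -100*1/16 = -25/4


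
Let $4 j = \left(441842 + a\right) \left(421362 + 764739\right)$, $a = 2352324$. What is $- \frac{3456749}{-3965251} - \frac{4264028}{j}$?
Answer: $\frac{154813004111488103}{177587682350837409} \approx 0.87176$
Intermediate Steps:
$j = \frac{1657081543383}{2}$ ($j = \frac{\left(441842 + 2352324\right) \left(421362 + 764739\right)}{4} = \frac{2794166 \cdot 1186101}{4} = \frac{1}{4} \cdot 3314163086766 = \frac{1657081543383}{2} \approx 8.2854 \cdot 10^{11}$)
$- \frac{3456749}{-3965251} - \frac{4264028}{j} = - \frac{3456749}{-3965251} - \frac{4264028}{\frac{1657081543383}{2}} = \left(-3456749\right) \left(- \frac{1}{3965251}\right) - \frac{230488}{44785987659} = \frac{3456749}{3965251} - \frac{230488}{44785987659} = \frac{154813004111488103}{177587682350837409}$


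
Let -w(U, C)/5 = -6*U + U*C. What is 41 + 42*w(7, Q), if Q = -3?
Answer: 13271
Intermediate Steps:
w(U, C) = 30*U - 5*C*U (w(U, C) = -5*(-6*U + U*C) = -5*(-6*U + C*U) = 30*U - 5*C*U)
41 + 42*w(7, Q) = 41 + 42*(5*7*(6 - 1*(-3))) = 41 + 42*(5*7*(6 + 3)) = 41 + 42*(5*7*9) = 41 + 42*315 = 41 + 13230 = 13271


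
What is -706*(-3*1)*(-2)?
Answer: -4236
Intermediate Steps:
-706*(-3*1)*(-2) = -(-2118)*(-2) = -706*6 = -4236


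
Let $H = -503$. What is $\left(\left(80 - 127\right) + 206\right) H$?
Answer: $-79977$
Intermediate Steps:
$\left(\left(80 - 127\right) + 206\right) H = \left(\left(80 - 127\right) + 206\right) \left(-503\right) = \left(-47 + 206\right) \left(-503\right) = 159 \left(-503\right) = -79977$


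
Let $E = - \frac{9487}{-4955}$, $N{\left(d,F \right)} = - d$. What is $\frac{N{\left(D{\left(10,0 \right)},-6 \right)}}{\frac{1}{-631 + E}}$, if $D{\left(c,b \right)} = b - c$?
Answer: $- \frac{6234236}{991} \approx -6290.9$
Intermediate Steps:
$E = \frac{9487}{4955}$ ($E = \left(-9487\right) \left(- \frac{1}{4955}\right) = \frac{9487}{4955} \approx 1.9146$)
$\frac{N{\left(D{\left(10,0 \right)},-6 \right)}}{\frac{1}{-631 + E}} = \frac{\left(-1\right) \left(0 - 10\right)}{\frac{1}{-631 + \frac{9487}{4955}}} = \frac{\left(-1\right) \left(0 - 10\right)}{\frac{1}{- \frac{3117118}{4955}}} = \frac{\left(-1\right) \left(-10\right)}{- \frac{4955}{3117118}} = 10 \left(- \frac{3117118}{4955}\right) = - \frac{6234236}{991}$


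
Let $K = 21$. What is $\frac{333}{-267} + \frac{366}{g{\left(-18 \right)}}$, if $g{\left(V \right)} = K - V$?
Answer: $\frac{9415}{1157} \approx 8.1374$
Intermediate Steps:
$g{\left(V \right)} = 21 - V$
$\frac{333}{-267} + \frac{366}{g{\left(-18 \right)}} = \frac{333}{-267} + \frac{366}{21 - -18} = 333 \left(- \frac{1}{267}\right) + \frac{366}{21 + 18} = - \frac{111}{89} + \frac{366}{39} = - \frac{111}{89} + 366 \cdot \frac{1}{39} = - \frac{111}{89} + \frac{122}{13} = \frac{9415}{1157}$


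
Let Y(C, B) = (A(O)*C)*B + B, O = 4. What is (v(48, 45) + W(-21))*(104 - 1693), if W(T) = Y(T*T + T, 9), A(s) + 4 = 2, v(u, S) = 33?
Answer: 11946102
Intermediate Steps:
A(s) = -2 (A(s) = -4 + 2 = -2)
Y(C, B) = B - 2*B*C (Y(C, B) = (-2*C)*B + B = -2*B*C + B = B - 2*B*C)
W(T) = 9 - 18*T - 18*T² (W(T) = 9*(1 - 2*(T*T + T)) = 9*(1 - 2*(T² + T)) = 9*(1 - 2*(T + T²)) = 9*(1 + (-2*T - 2*T²)) = 9*(1 - 2*T - 2*T²) = 9 - 18*T - 18*T²)
(v(48, 45) + W(-21))*(104 - 1693) = (33 + (9 - 18*(-21)*(1 - 21)))*(104 - 1693) = (33 + (9 - 18*(-21)*(-20)))*(-1589) = (33 + (9 - 7560))*(-1589) = (33 - 7551)*(-1589) = -7518*(-1589) = 11946102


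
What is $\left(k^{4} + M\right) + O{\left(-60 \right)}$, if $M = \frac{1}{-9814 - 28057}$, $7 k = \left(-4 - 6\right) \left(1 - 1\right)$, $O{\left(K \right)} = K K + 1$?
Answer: $\frac{136373470}{37871} \approx 3601.0$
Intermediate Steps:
$O{\left(K \right)} = 1 + K^{2}$ ($O{\left(K \right)} = K^{2} + 1 = 1 + K^{2}$)
$k = 0$ ($k = \frac{\left(-4 - 6\right) \left(1 - 1\right)}{7} = \frac{\left(-10\right) 0}{7} = \frac{1}{7} \cdot 0 = 0$)
$M = - \frac{1}{37871}$ ($M = \frac{1}{-37871} = - \frac{1}{37871} \approx -2.6405 \cdot 10^{-5}$)
$\left(k^{4} + M\right) + O{\left(-60 \right)} = \left(0^{4} - \frac{1}{37871}\right) + \left(1 + \left(-60\right)^{2}\right) = \left(0 - \frac{1}{37871}\right) + \left(1 + 3600\right) = - \frac{1}{37871} + 3601 = \frac{136373470}{37871}$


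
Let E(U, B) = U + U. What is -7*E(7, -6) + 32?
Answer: -66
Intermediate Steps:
E(U, B) = 2*U
-7*E(7, -6) + 32 = -14*7 + 32 = -7*14 + 32 = -98 + 32 = -66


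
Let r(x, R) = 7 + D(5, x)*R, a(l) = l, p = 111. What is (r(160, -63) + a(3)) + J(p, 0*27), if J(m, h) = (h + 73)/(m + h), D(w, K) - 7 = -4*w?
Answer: 92092/111 ≈ 829.66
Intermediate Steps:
D(w, K) = 7 - 4*w
r(x, R) = 7 - 13*R (r(x, R) = 7 + (7 - 4*5)*R = 7 + (7 - 20)*R = 7 - 13*R)
J(m, h) = (73 + h)/(h + m)
(r(160, -63) + a(3)) + J(p, 0*27) = ((7 - 13*(-63)) + 3) + (73 + 0*27)/(0*27 + 111) = ((7 + 819) + 3) + (73 + 0)/(0 + 111) = (826 + 3) + 73/111 = 829 + (1/111)*73 = 829 + 73/111 = 92092/111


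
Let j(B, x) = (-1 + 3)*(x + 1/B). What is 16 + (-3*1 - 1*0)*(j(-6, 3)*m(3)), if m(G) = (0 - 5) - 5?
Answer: 186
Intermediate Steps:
j(B, x) = 2*x + 2/B (j(B, x) = 2*(x + 1/B) = 2*x + 2/B)
m(G) = -10 (m(G) = -5 - 5 = -10)
16 + (-3*1 - 1*0)*(j(-6, 3)*m(3)) = 16 + (-3*1 - 1*0)*((2*3 + 2/(-6))*(-10)) = 16 + (-3 + 0)*((6 + 2*(-1/6))*(-10)) = 16 - 3*(6 - 1/3)*(-10) = 16 - 17*(-10) = 16 - 3*(-170/3) = 16 + 170 = 186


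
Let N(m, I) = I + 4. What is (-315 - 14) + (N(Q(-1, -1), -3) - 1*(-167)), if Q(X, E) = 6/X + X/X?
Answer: -161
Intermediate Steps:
Q(X, E) = 1 + 6/X (Q(X, E) = 6/X + 1 = 1 + 6/X)
N(m, I) = 4 + I
(-315 - 14) + (N(Q(-1, -1), -3) - 1*(-167)) = (-315 - 14) + ((4 - 3) - 1*(-167)) = -329 + (1 + 167) = -329 + 168 = -161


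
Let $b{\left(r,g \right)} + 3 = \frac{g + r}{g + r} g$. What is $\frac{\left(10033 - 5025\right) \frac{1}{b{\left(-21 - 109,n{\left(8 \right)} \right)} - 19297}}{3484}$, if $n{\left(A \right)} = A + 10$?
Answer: $- \frac{626}{8397311} \approx -7.4548 \cdot 10^{-5}$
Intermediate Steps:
$n{\left(A \right)} = 10 + A$
$b{\left(r,g \right)} = -3 + g$ ($b{\left(r,g \right)} = -3 + \frac{g + r}{g + r} g = -3 + 1 g = -3 + g$)
$\frac{\left(10033 - 5025\right) \frac{1}{b{\left(-21 - 109,n{\left(8 \right)} \right)} - 19297}}{3484} = \frac{\left(10033 - 5025\right) \frac{1}{\left(-3 + \left(10 + 8\right)\right) - 19297}}{3484} = \frac{5008}{\left(-3 + 18\right) - 19297} \cdot \frac{1}{3484} = \frac{5008}{15 - 19297} \cdot \frac{1}{3484} = \frac{5008}{-19282} \cdot \frac{1}{3484} = 5008 \left(- \frac{1}{19282}\right) \frac{1}{3484} = \left(- \frac{2504}{9641}\right) \frac{1}{3484} = - \frac{626}{8397311}$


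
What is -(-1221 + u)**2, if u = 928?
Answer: -85849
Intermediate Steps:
-(-1221 + u)**2 = -(-1221 + 928)**2 = -1*(-293)**2 = -1*85849 = -85849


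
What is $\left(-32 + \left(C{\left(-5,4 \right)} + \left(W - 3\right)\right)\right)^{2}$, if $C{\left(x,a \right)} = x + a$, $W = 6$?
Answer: $900$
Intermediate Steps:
$C{\left(x,a \right)} = a + x$
$\left(-32 + \left(C{\left(-5,4 \right)} + \left(W - 3\right)\right)\right)^{2} = \left(-32 + \left(\left(4 - 5\right) + \left(6 - 3\right)\right)\right)^{2} = \left(-32 + \left(-1 + 3\right)\right)^{2} = \left(-32 + 2\right)^{2} = \left(-30\right)^{2} = 900$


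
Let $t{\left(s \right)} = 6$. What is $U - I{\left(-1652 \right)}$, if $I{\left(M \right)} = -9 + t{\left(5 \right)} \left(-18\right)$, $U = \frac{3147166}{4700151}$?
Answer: $\frac{553064833}{4700151} \approx 117.67$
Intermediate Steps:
$U = \frac{3147166}{4700151}$ ($U = 3147166 \cdot \frac{1}{4700151} = \frac{3147166}{4700151} \approx 0.66959$)
$I{\left(M \right)} = -117$ ($I{\left(M \right)} = -9 + 6 \left(-18\right) = -9 - 108 = -117$)
$U - I{\left(-1652 \right)} = \frac{3147166}{4700151} - -117 = \frac{3147166}{4700151} + 117 = \frac{553064833}{4700151}$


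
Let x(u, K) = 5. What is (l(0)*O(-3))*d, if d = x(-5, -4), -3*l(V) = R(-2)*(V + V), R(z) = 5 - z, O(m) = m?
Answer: 0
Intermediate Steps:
l(V) = -14*V/3 (l(V) = -(5 - 1*(-2))*(V + V)/3 = -(5 + 2)*2*V/3 = -7*2*V/3 = -14*V/3)
d = 5
(l(0)*O(-3))*d = (-14/3*0*(-3))*5 = (0*(-3))*5 = 0*5 = 0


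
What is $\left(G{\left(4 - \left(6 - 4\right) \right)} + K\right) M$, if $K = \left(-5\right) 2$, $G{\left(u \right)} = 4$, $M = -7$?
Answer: $42$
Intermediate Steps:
$K = -10$
$\left(G{\left(4 - \left(6 - 4\right) \right)} + K\right) M = \left(4 - 10\right) \left(-7\right) = \left(-6\right) \left(-7\right) = 42$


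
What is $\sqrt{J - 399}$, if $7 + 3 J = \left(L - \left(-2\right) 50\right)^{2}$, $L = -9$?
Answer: $\sqrt{2359} \approx 48.57$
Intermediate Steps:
$J = 2758$ ($J = - \frac{7}{3} + \frac{\left(-9 - \left(-2\right) 50\right)^{2}}{3} = - \frac{7}{3} + \frac{\left(-9 - -100\right)^{2}}{3} = - \frac{7}{3} + \frac{\left(-9 + 100\right)^{2}}{3} = - \frac{7}{3} + \frac{91^{2}}{3} = - \frac{7}{3} + \frac{1}{3} \cdot 8281 = - \frac{7}{3} + \frac{8281}{3} = 2758$)
$\sqrt{J - 399} = \sqrt{2758 - 399} = \sqrt{2359}$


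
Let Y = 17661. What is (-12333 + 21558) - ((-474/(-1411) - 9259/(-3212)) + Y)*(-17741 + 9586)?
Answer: 652903138808995/4532132 ≈ 1.4406e+8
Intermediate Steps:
(-12333 + 21558) - ((-474/(-1411) - 9259/(-3212)) + Y)*(-17741 + 9586) = (-12333 + 21558) - ((-474/(-1411) - 9259/(-3212)) + 17661)*(-17741 + 9586) = 9225 - ((-474*(-1/1411) - 9259*(-1/3212)) + 17661)*(-8155) = 9225 - ((474/1411 + 9259/3212) + 17661)*(-8155) = 9225 - (14586937/4532132 + 17661)*(-8155) = 9225 - 80056570189*(-8155)/4532132 = 9225 - 1*(-652861329891295/4532132) = 9225 + 652861329891295/4532132 = 652903138808995/4532132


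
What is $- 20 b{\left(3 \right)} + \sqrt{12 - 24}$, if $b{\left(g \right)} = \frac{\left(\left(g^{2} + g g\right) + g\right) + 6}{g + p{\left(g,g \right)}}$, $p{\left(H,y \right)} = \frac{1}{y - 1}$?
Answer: $- \frac{1080}{7} + 2 i \sqrt{3} \approx -154.29 + 3.4641 i$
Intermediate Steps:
$p{\left(H,y \right)} = \frac{1}{-1 + y}$
$b{\left(g \right)} = \frac{6 + g + 2 g^{2}}{g + \frac{1}{-1 + g}}$ ($b{\left(g \right)} = \frac{\left(\left(g^{2} + g g\right) + g\right) + 6}{g + \frac{1}{-1 + g}} = \frac{\left(\left(g^{2} + g^{2}\right) + g\right) + 6}{g + \frac{1}{-1 + g}} = \frac{\left(2 g^{2} + g\right) + 6}{g + \frac{1}{-1 + g}} = \frac{\left(g + 2 g^{2}\right) + 6}{g + \frac{1}{-1 + g}} = \frac{6 + g + 2 g^{2}}{g + \frac{1}{-1 + g}}$)
$- 20 b{\left(3 \right)} + \sqrt{12 - 24} = - 20 \frac{\left(-1 + 3\right) \left(6 + 3 + 2 \cdot 3^{2}\right)}{1 + 3 \left(-1 + 3\right)} + \sqrt{12 - 24} = - 20 \frac{1}{1 + 3 \cdot 2} \cdot 2 \left(6 + 3 + 2 \cdot 9\right) + \sqrt{-12} = - 20 \frac{1}{1 + 6} \cdot 2 \left(6 + 3 + 18\right) + 2 i \sqrt{3} = - 20 \cdot \frac{1}{7} \cdot 2 \cdot 27 + 2 i \sqrt{3} = \left(-20\right) \frac{54}{7} + 2 i \sqrt{3} = - \frac{1080}{7} + 2 i \sqrt{3}$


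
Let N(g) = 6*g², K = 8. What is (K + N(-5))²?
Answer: 24964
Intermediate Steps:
(K + N(-5))² = (8 + 6*(-5)²)² = (8 + 6*25)² = (8 + 150)² = 158² = 24964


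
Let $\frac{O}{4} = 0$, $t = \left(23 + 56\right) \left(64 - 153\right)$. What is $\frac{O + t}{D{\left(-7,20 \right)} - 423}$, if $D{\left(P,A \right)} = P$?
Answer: $\frac{7031}{430} \approx 16.351$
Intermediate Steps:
$t = -7031$ ($t = 79 \left(-89\right) = -7031$)
$O = 0$ ($O = 4 \cdot 0 = 0$)
$\frac{O + t}{D{\left(-7,20 \right)} - 423} = \frac{0 - 7031}{-7 - 423} = - \frac{7031}{-430} = \left(-7031\right) \left(- \frac{1}{430}\right) = \frac{7031}{430}$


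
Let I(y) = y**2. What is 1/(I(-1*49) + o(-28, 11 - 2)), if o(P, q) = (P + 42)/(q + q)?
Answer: 9/21616 ≈ 0.00041636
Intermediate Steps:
o(P, q) = (42 + P)/(2*q) (o(P, q) = (42 + P)/((2*q)) = (42 + P)*(1/(2*q)) = (42 + P)/(2*q))
1/(I(-1*49) + o(-28, 11 - 2)) = 1/((-1*49)**2 + (42 - 28)/(2*(11 - 2))) = 1/((-49)**2 + (1/2)*14/9) = 1/(2401 + (1/2)*(1/9)*14) = 1/(2401 + 7/9) = 1/(21616/9) = 9/21616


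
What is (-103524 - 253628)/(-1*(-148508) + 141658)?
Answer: -178576/145083 ≈ -1.2309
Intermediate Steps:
(-103524 - 253628)/(-1*(-148508) + 141658) = -357152/(148508 + 141658) = -357152/290166 = -357152*1/290166 = -178576/145083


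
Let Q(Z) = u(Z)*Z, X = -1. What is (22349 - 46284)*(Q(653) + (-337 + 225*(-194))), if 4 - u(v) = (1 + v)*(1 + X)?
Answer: 990310625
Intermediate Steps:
u(v) = 4 (u(v) = 4 - (1 + v)*(1 - 1) = 4 - (1 + v)*0 = 4 - 1*0 = 4 + 0 = 4)
Q(Z) = 4*Z
(22349 - 46284)*(Q(653) + (-337 + 225*(-194))) = (22349 - 46284)*(4*653 + (-337 + 225*(-194))) = -23935*(2612 + (-337 - 43650)) = -23935*(2612 - 43987) = -23935*(-41375) = 990310625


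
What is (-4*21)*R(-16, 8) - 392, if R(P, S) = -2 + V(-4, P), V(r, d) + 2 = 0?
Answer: -56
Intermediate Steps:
V(r, d) = -2 (V(r, d) = -2 + 0 = -2)
R(P, S) = -4 (R(P, S) = -2 - 2 = -4)
(-4*21)*R(-16, 8) - 392 = -4*21*(-4) - 392 = -84*(-4) - 392 = 336 - 392 = -56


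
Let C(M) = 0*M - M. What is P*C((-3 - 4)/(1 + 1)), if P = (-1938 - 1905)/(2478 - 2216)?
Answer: -26901/524 ≈ -51.338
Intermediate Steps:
P = -3843/262 ≈ -14.668
C(M) = -M (C(M) = 0 - M = -M)
P*C((-3 - 4)/(1 + 1)) = -(-3843)*(-3 - 4)/(1 + 1)/262 = -(-3843)*(-7/2)/262 = -(-3843)*(-7*1/2)/262 = -(-3843)*(-7)/(262*2) = -3843/262*7/2 = -26901/524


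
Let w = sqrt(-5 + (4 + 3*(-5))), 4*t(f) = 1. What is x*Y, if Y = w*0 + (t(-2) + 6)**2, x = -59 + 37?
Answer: -6875/8 ≈ -859.38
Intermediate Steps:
t(f) = 1/4 (t(f) = (1/4)*1 = 1/4)
x = -22
w = 4*I (w = sqrt(-5 + (4 - 15)) = sqrt(-5 - 11) = sqrt(-16) = 4*I ≈ 4.0*I)
Y = 625/16 (Y = (4*I)*0 + (1/4 + 6)**2 = 0 + (25/4)**2 = 0 + 625/16 = 625/16 ≈ 39.063)
x*Y = -22*625/16 = -6875/8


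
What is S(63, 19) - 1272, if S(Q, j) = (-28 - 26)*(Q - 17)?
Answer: -3756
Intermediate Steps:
S(Q, j) = 918 - 54*Q (S(Q, j) = -54*(-17 + Q) = 918 - 54*Q)
S(63, 19) - 1272 = (918 - 54*63) - 1272 = (918 - 3402) - 1272 = -2484 - 1272 = -3756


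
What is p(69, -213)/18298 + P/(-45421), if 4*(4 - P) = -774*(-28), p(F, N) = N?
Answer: 89390699/831113458 ≈ 0.10756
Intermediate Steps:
P = -5414 (P = 4 - (-387)*(-28)/2 = 4 - ¼*21672 = 4 - 5418 = -5414)
p(69, -213)/18298 + P/(-45421) = -213/18298 - 5414/(-45421) = -213*1/18298 - 5414*(-1/45421) = -213/18298 + 5414/45421 = 89390699/831113458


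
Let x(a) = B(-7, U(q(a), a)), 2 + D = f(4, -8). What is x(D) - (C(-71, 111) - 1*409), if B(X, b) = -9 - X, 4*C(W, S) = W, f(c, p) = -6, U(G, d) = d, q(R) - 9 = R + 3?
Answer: 1699/4 ≈ 424.75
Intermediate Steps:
q(R) = 12 + R (q(R) = 9 + (R + 3) = 9 + (3 + R) = 12 + R)
C(W, S) = W/4
D = -8 (D = -2 - 6 = -8)
x(a) = -2 (x(a) = -9 - 1*(-7) = -9 + 7 = -2)
x(D) - (C(-71, 111) - 1*409) = -2 - ((¼)*(-71) - 1*409) = -2 - (-71/4 - 409) = -2 - 1*(-1707/4) = -2 + 1707/4 = 1699/4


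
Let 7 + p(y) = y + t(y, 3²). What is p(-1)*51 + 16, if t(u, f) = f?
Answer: 67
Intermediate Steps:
p(y) = 2 + y (p(y) = -7 + (y + 3²) = -7 + (y + 9) = -7 + (9 + y) = 2 + y)
p(-1)*51 + 16 = (2 - 1)*51 + 16 = 1*51 + 16 = 51 + 16 = 67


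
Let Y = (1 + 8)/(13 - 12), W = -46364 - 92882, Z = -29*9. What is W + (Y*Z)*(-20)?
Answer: -92266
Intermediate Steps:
Z = -261
W = -139246
Y = 9 (Y = 9/1 = 9*1 = 9)
W + (Y*Z)*(-20) = -139246 + (9*(-261))*(-20) = -139246 - 2349*(-20) = -139246 + 46980 = -92266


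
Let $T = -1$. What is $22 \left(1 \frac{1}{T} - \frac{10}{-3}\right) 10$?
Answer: $\frac{1540}{3} \approx 513.33$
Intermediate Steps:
$22 \left(1 \frac{1}{T} - \frac{10}{-3}\right) 10 = 22 \left(1 \frac{1}{-1} - \frac{10}{-3}\right) 10 = 22 \left(1 \left(-1\right) - - \frac{10}{3}\right) 10 = 22 \left(-1 + \frac{10}{3}\right) 10 = 22 \cdot \frac{7}{3} \cdot 10 = \frac{154}{3} \cdot 10 = \frac{1540}{3}$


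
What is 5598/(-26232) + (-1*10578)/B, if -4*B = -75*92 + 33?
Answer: -63798325/10007508 ≈ -6.3750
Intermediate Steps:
B = 6867/4 (B = -(-75*92 + 33)/4 = -(-6900 + 33)/4 = -¼*(-6867) = 6867/4 ≈ 1716.8)
5598/(-26232) + (-1*10578)/B = 5598/(-26232) + (-1*10578)/(6867/4) = 5598*(-1/26232) - 10578*4/6867 = -933/4372 - 14104/2289 = -63798325/10007508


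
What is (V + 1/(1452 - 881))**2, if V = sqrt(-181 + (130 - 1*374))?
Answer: -138567424/326041 + 10*I*sqrt(17)/571 ≈ -425.0 + 0.072209*I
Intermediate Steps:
V = 5*I*sqrt(17) (V = sqrt(-181 + (130 - 374)) = sqrt(-181 - 244) = sqrt(-425) = 5*I*sqrt(17) ≈ 20.616*I)
(V + 1/(1452 - 881))**2 = (5*I*sqrt(17) + 1/(1452 - 881))**2 = (5*I*sqrt(17) + 1/571)**2 = (1/571 + 5*I*sqrt(17))**2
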